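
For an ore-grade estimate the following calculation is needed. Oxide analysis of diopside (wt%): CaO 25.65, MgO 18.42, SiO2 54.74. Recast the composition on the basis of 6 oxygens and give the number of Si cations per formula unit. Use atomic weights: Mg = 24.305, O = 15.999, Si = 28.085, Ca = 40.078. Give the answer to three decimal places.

1.998 Si apfu

CaO (M=56.077): mol = 0.45741; Ca = 0.45741, O = 0.45741.
MgO (M=40.304): mol = 0.45703; Mg = 0.45703, O = 0.45703.
SiO2 (M=60.083): mol = 0.91107; Si = 0.91107, O = 1.82214.
ΣO = 2.73658; factor = 6/ΣO = 2.19252.
Si apfu = 0.91107 × 2.19252 = 1.998.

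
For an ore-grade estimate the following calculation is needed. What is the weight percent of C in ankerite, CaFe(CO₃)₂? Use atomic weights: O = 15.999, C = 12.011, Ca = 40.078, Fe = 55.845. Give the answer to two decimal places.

Molar mass of CaFe(CO₃)₂: 1*40.078 + 1*55.845 + 2*12.011 + 6*15.999 = 215.939 g/mol.
Mass of C per formula unit: 2 × 12.011 = 24.022 g.
Weight fraction C = 24.022 / 215.939 = 0.1112.

11.12 mass %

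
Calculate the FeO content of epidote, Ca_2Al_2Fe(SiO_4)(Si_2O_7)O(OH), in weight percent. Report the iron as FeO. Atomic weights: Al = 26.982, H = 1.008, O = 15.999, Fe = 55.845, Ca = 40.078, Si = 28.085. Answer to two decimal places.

M(Ca_2Al_2Fe(SiO_4)(Si_2O_7)O(OH)) = 483.215 g/mol; M(FeO) = 71.844 g/mol.
Moles FeO per formula unit = 1 Fe ÷ 1 = 1.0000.
FeO fraction = (1.0000 × 71.844) / 483.215 = 71.844/483.215 = 0.1487.

14.87 wt%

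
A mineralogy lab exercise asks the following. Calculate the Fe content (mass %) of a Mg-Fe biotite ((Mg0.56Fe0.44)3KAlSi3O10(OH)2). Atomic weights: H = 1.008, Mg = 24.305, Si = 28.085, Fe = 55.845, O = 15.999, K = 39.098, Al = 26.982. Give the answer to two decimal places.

16.06 mass %

M((Mg0.56Fe0.44)3KAlSi3O10(OH)2) = 458.887 g/mol.
Fe contributes 1.32 × 55.845 = 73.715 g per mole.
73.715/458.887 = 0.1606 → 16.06%.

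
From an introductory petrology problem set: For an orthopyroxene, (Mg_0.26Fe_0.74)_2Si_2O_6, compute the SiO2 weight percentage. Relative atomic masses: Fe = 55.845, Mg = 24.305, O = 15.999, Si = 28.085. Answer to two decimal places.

Molar mass of (Mg_0.26Fe_0.74)_2Si_2O_6 = 0.52*24.305 + 1.48*55.845 + 2*28.085 + 6*15.999 = 247.453 g/mol.
Each formula unit contains 2 Si, equivalent to 2/1 = 2.0000 mol SiO2.
M(SiO2) = 1×28.085 + 2×15.999 = 60.083 g/mol.
Mass of SiO2 per formula unit = 2.0000 × 60.083 = 120.166 g.
SiO2 wt% = 120.166 / 247.453 × 100 = 48.56%.

48.56 wt%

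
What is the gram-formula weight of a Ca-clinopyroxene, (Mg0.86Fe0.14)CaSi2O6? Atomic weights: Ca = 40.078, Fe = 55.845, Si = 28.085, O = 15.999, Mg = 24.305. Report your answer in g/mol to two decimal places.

The formula mass is the sum 0.86·24.305 + 0.14·55.845 + 1·40.078 + 2·28.085 + 6·15.999.

220.96 g/mol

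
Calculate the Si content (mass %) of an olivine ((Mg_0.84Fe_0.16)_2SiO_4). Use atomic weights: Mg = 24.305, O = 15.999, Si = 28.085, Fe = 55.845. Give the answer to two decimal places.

M((Mg_0.84Fe_0.16)_2SiO_4) = 150.784 g/mol.
Si contributes 1 × 28.085 = 28.085 g per mole.
28.085/150.784 = 0.1863 → 18.63%.

18.63 mass %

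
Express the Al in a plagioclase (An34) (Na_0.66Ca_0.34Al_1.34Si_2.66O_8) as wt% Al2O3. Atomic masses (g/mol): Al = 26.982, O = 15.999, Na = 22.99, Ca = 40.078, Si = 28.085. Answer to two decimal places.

M(Na_0.66Ca_0.34Al_1.34Si_2.66O_8) = 267.654 g/mol; M(Al2O3) = 101.961 g/mol.
Moles Al2O3 per formula unit = 1.34 Al ÷ 2 = 0.6700.
Al2O3 fraction = (0.6700 × 101.961) / 267.654 = 68.314/267.654 = 0.2552.

25.52 wt%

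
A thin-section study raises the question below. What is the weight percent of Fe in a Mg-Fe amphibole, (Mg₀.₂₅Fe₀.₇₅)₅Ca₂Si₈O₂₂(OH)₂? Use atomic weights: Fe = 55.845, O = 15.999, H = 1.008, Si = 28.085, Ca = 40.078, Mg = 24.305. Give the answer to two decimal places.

M((Mg₀.₂₅Fe₀.₇₅)₅Ca₂Si₈O₂₂(OH)₂) = 930.628 g/mol.
Fe contributes 3.75 × 55.845 = 209.419 g per mole.
209.419/930.628 = 0.2250 → 22.50%.

22.50 wt%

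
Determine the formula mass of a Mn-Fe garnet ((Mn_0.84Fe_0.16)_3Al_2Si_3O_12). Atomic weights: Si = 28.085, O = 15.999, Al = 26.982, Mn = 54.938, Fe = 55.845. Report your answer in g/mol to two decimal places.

The formula mass is the sum 2.52(54.938) + 0.48(55.845) + 2(26.982) + 3(28.085) + 12(15.999).

495.46 g/mol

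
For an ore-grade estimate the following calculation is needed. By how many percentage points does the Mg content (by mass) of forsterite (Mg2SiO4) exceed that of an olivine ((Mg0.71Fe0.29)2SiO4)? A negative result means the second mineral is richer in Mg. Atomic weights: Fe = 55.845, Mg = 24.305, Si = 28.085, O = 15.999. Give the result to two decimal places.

12.84 percentage points

First mineral: 48.610 g Mg in 140.691 g formula = 34.55 wt% Mg.
Second mineral: 34.513 g Mg in 158.984 g formula = 21.71 wt% Mg.
34.55% − 21.71% gives a difference of 12.84 percentage points.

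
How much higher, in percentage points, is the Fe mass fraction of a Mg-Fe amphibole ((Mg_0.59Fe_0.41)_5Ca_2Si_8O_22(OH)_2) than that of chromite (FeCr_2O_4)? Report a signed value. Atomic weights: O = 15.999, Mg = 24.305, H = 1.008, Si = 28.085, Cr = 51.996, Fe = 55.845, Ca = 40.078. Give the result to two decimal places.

M((Mg_0.59Fe_0.41)_5Ca_2Si_8O_22(OH)_2) = 877.010 g/mol, so wt% Fe = 114.482/877.010 × 100 = 13.05%.
M(FeCr_2O_4) = 223.833 g/mol, so wt% Fe = 55.845/223.833 × 100 = 24.95%.
13.05 − 24.95 = -11.90 pp.

-11.90 percentage points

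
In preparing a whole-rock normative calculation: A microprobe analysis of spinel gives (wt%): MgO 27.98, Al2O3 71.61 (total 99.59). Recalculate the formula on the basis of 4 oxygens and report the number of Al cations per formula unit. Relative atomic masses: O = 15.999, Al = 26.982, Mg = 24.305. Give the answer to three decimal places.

2.006 Al apfu

27.98 wt% MgO ÷ 40.304 g/mol = 0.69422 mol, giving 0.69422 Mg and 0.69422 O.
71.61 wt% Al2O3 ÷ 101.961 g/mol = 0.70233 mol, giving 1.40466 Al and 2.10699 O.
Oxygen sums to 2.80121; scaling by 4/2.80121 = 1.42795 puts the formula on 4 O.
Al: 1.40466 × 1.42795 = 2.006 atoms per formula unit.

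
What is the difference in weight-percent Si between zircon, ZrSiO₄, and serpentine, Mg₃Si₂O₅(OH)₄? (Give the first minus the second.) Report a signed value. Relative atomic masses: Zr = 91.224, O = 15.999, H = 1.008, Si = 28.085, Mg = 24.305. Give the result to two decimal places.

-4.95 percentage points

Si in ZrSiO₄: molar mass 183.305 g/mol; 1×28.085 = 28.085 g → 15.32 wt%.
Si in Mg₃Si₂O₅(OH)₄: molar mass 277.108 g/mol; 2×28.085 = 56.170 g → 20.27 wt%.
Difference = 15.32 − 20.27 = -4.95 percentage points.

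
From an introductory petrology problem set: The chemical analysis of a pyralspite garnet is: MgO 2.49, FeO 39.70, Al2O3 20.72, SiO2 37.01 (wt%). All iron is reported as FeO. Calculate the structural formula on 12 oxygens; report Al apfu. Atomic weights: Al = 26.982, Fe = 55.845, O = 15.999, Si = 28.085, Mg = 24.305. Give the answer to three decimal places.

2.49 wt% MgO ÷ 40.304 g/mol = 0.06178 mol, giving 0.06178 Mg and 0.06178 O.
39.70 wt% FeO ÷ 71.844 g/mol = 0.55259 mol, giving 0.55259 Fe and 0.55259 O.
20.72 wt% Al2O3 ÷ 101.961 g/mol = 0.20321 mol, giving 0.40642 Al and 0.60963 O.
37.01 wt% SiO2 ÷ 60.083 g/mol = 0.61598 mol, giving 0.61598 Si and 1.23196 O.
Oxygen sums to 2.45596; scaling by 12/2.45596 = 4.88607 puts the formula on 12 O.
Al: 0.40642 × 4.88607 = 1.986 atoms per formula unit.

1.986 Al apfu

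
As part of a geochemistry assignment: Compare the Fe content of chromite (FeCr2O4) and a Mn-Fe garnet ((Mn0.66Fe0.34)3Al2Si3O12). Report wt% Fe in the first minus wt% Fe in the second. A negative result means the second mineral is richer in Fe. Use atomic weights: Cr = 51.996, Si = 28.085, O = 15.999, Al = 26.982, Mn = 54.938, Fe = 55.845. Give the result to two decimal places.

13.46 percentage points

Fe in FeCr2O4: molar mass 223.833 g/mol; 1×55.845 = 55.845 g → 24.95 wt%.
Fe in (Mn0.66Fe0.34)3Al2Si3O12: molar mass 495.946 g/mol; 1.02×55.845 = 56.962 g → 11.49 wt%.
Difference = 24.95 − 11.49 = 13.46 percentage points.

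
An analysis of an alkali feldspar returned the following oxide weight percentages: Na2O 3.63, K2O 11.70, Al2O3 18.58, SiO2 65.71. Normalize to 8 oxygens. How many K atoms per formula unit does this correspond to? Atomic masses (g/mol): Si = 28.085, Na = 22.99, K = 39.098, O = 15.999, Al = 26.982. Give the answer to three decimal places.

Na2O: 3.63/61.979 = 0.05857 mol → 0.11714 mol Na, 0.05857 mol O.
K2O: 11.70/94.195 = 0.12421 mol → 0.24842 mol K, 0.12421 mol O.
Al2O3: 18.58/101.961 = 0.18223 mol → 0.36446 mol Al, 0.54669 mol O.
SiO2: 65.71/60.083 = 1.09365 mol → 1.09365 mol Si, 2.18730 mol O.
Total oxygen = 2.91677 mol. Normalization factor = 8/2.91677 = 2.74276.
K per 8 O = 0.24842 × 2.74276 = 0.681.

0.681 K apfu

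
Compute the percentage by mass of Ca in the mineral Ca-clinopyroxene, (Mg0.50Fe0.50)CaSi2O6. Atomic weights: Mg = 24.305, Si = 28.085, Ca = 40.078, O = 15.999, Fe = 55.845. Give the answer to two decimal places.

Molar mass of (Mg0.50Fe0.50)CaSi2O6: 0.50·24.305 + 0.50·55.845 + 1·40.078 + 2·28.085 + 6·15.999 = 232.317 g/mol.
Mass of Ca per formula unit: 1 × 40.078 = 40.078 g.
Weight fraction Ca = 40.078 / 232.317 = 0.1725.

17.25 wt%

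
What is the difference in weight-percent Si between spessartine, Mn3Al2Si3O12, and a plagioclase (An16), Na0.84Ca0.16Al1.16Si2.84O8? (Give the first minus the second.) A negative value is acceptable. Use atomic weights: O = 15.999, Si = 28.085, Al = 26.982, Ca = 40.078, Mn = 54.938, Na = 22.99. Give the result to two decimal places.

Si in Mn3Al2Si3O12: molar mass 495.021 g/mol; 3×28.085 = 84.255 g → 17.02 wt%.
Si in Na0.84Ca0.16Al1.16Si2.84O8: molar mass 264.777 g/mol; 2.84×28.085 = 79.761 g → 30.12 wt%.
Difference = 17.02 − 30.12 = -13.10 percentage points.

-13.10 percentage points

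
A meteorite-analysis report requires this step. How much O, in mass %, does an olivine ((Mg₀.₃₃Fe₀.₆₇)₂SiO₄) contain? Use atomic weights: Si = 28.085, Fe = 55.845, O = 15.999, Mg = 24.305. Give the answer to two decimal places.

34.98 mass %

Molar mass of (Mg₀.₃₃Fe₀.₆₇)₂SiO₄: 0.66×24.305 + 1.34×55.845 + 1×28.085 + 4×15.999 = 182.955 g/mol.
Mass of O per formula unit: 4 × 15.999 = 63.996 g.
Weight fraction O = 63.996 / 182.955 = 0.3498.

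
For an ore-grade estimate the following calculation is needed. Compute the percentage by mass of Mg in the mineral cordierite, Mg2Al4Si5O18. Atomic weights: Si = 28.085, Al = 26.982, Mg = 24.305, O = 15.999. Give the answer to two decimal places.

8.31 weight percent

Formula mass = 2·24.305 + 4·26.982 + 5·28.085 + 18·15.999 = 584.945 g/mol, of which 48.610 g is Mg.
So Mg makes up 48.610/584.945 = 0.0831 of the mass, i.e. 8.31%.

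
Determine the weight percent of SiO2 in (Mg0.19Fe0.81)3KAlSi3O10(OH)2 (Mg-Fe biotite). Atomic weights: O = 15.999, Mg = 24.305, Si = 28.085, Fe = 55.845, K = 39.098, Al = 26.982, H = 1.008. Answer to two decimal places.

Molar mass of (Mg0.19Fe0.81)3KAlSi3O10(OH)2 = 0.57·24.305 + 2.43·55.845 + 1·39.098 + 1·26.982 + 3·28.085 + 12·15.999 + 2·1.008 = 493.896 g/mol.
Each formula unit contains 3 Si, equivalent to 3/1 = 3.0000 mol SiO2.
M(SiO2) = 1×28.085 + 2×15.999 = 60.083 g/mol.
Mass of SiO2 per formula unit = 3.0000 × 60.083 = 180.249 g.
SiO2 wt% = 180.249 / 493.896 × 100 = 36.50%.

36.50 wt%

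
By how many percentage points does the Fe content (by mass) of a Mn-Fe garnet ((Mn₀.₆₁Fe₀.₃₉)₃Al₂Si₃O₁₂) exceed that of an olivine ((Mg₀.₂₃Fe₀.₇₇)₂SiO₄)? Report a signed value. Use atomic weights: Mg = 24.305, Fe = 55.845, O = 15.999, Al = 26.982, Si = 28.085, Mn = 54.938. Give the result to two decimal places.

-32.27 percentage points

M((Mn₀.₆₁Fe₀.₃₉)₃Al₂Si₃O₁₂) = 496.082 g/mol, so wt% Fe = 65.339/496.082 × 100 = 13.17%.
M((Mg₀.₂₃Fe₀.₇₇)₂SiO₄) = 189.263 g/mol, so wt% Fe = 86.001/189.263 × 100 = 45.44%.
13.17 − 45.44 = -32.27 pp.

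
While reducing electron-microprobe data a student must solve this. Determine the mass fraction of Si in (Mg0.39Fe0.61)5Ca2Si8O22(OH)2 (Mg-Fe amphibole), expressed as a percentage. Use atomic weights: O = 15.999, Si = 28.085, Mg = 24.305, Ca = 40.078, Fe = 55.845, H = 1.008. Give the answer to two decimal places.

M((Mg0.39Fe0.61)5Ca2Si8O22(OH)2) = 908.550 g/mol.
Si contributes 8 × 28.085 = 224.680 g per mole.
224.680/908.550 = 0.2473 → 24.73%.

24.73 weight percent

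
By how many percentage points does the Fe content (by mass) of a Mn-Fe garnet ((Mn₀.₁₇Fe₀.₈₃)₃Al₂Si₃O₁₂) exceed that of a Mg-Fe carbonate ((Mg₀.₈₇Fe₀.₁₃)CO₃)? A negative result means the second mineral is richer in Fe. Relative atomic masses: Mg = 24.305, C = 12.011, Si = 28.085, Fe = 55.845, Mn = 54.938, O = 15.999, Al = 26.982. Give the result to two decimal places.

19.75 percentage points

Fe in (Mn₀.₁₇Fe₀.₈₃)₃Al₂Si₃O₁₂: molar mass 497.279 g/mol; 2.49×55.845 = 139.054 g → 27.96 wt%.
Fe in (Mg₀.₈₇Fe₀.₁₃)CO₃: molar mass 88.413 g/mol; 0.13×55.845 = 7.260 g → 8.21 wt%.
Difference = 27.96 − 8.21 = 19.75 percentage points.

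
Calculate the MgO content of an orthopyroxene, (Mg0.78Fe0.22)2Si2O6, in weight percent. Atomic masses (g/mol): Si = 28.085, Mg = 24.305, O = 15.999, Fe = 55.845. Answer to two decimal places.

29.29 wt%

Molar mass of (Mg0.78Fe0.22)2Si2O6 = 1.56*24.305 + 0.44*55.845 + 2*28.085 + 6*15.999 = 214.652 g/mol.
Each formula unit contains 1.56 Mg, equivalent to 1.56/1 = 1.5600 mol MgO.
M(MgO) = 1×24.305 + 1×15.999 = 40.304 g/mol.
Mass of MgO per formula unit = 1.5600 × 40.304 = 62.874 g.
MgO wt% = 62.874 / 214.652 × 100 = 29.29%.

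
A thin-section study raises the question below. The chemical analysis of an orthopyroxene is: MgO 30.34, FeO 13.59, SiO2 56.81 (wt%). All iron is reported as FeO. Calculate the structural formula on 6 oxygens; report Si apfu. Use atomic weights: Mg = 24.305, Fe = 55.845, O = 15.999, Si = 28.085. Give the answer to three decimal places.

MgO (M=40.304): mol = 0.75278; Mg = 0.75278, O = 0.75278.
FeO (M=71.844): mol = 0.18916; Fe = 0.18916, O = 0.18916.
SiO2 (M=60.083): mol = 0.94553; Si = 0.94553, O = 1.89106.
ΣO = 2.83300; factor = 6/ΣO = 2.11790.
Si apfu = 0.94553 × 2.11790 = 2.003.

2.003 Si apfu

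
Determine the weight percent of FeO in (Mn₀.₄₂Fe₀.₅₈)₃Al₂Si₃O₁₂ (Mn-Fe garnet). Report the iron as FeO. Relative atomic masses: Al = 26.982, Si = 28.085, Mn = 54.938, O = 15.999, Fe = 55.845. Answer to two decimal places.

Formula mass = 496.599 g/mol.
1.74 Fe → 1.7400 mol FeO per formula unit; M(FeO) = 71.844, so FeO mass = 125.009 g.
125.009/496.599 × 100 = 25.17 wt%.

25.17 wt%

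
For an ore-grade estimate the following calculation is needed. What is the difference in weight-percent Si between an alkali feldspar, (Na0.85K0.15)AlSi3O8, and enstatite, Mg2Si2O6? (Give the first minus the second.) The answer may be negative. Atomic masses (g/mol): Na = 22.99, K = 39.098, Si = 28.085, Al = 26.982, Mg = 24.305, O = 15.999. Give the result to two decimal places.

3.86 percentage points

First mineral: 84.255 g Si in 264.635 g formula = 31.84 wt% Si.
Second mineral: 56.170 g Si in 200.774 g formula = 27.98 wt% Si.
31.84% − 27.98% gives a difference of 3.86 percentage points.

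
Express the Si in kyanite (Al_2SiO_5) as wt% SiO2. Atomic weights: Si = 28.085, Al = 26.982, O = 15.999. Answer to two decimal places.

Formula mass = 162.044 g/mol.
1 Si → 1.0000 mol SiO2 per formula unit; M(SiO2) = 60.083, so SiO2 mass = 60.083 g.
60.083/162.044 × 100 = 37.08 wt%.

37.08 wt%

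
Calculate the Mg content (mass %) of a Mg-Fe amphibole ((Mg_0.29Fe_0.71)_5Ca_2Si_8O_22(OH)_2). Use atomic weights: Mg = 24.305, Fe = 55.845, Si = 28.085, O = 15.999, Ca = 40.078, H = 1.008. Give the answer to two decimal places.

Molar mass of (Mg_0.29Fe_0.71)_5Ca_2Si_8O_22(OH)_2: 1.45·24.305 + 3.55·55.845 + 2·40.078 + 8·28.085 + 24·15.999 + 2·1.008 = 924.320 g/mol.
Mass of Mg per formula unit: 1.45 × 24.305 = 35.242 g.
Weight fraction Mg = 35.242 / 924.320 = 0.0381.

3.81 mass %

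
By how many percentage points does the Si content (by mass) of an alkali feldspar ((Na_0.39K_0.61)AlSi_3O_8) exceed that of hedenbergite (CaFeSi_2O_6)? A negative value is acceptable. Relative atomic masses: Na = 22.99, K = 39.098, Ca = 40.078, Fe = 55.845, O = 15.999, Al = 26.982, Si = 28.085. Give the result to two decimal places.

Si in (Na_0.39K_0.61)AlSi_3O_8: molar mass 272.045 g/mol; 3×28.085 = 84.255 g → 30.97 wt%.
Si in CaFeSi_2O_6: molar mass 248.087 g/mol; 2×28.085 = 56.170 g → 22.64 wt%.
Difference = 30.97 − 22.64 = 8.33 percentage points.

8.33 percentage points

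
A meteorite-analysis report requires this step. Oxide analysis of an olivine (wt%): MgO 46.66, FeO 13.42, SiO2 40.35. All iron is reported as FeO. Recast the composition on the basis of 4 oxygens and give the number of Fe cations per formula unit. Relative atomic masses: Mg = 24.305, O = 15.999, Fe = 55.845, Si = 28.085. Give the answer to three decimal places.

MgO (M=40.304): mol = 1.15770; Mg = 1.15770, O = 1.15770.
FeO (M=71.844): mol = 0.18679; Fe = 0.18679, O = 0.18679.
SiO2 (M=60.083): mol = 0.67157; Si = 0.67157, O = 1.34314.
ΣO = 2.68763; factor = 4/ΣO = 1.48830.
Fe apfu = 0.18679 × 1.48830 = 0.278.

0.278 Fe apfu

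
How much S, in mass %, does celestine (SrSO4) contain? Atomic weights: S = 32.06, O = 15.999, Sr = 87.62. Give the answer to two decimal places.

17.45 mass %

M(SrSO4) = 183.676 g/mol.
S contributes 1 × 32.06 = 32.060 g per mole.
32.060/183.676 = 0.1745 → 17.45%.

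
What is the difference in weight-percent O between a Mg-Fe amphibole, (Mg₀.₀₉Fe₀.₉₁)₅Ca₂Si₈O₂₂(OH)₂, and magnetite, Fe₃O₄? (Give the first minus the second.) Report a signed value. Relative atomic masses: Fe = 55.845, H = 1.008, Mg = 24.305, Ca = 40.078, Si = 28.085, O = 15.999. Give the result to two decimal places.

O in (Mg₀.₀₉Fe₀.₉₁)₅Ca₂Si₈O₂₂(OH)₂: molar mass 955.860 g/mol; 24×15.999 = 383.976 g → 40.17 wt%.
O in Fe₃O₄: molar mass 231.531 g/mol; 4×15.999 = 63.996 g → 27.64 wt%.
Difference = 40.17 − 27.64 = 12.53 percentage points.

12.53 percentage points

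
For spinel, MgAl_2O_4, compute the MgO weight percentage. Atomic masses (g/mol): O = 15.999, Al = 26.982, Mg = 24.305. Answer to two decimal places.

M(MgAl_2O_4) = 142.265 g/mol; M(MgO) = 40.304 g/mol.
Moles MgO per formula unit = 1 Mg ÷ 1 = 1.0000.
MgO fraction = (1.0000 × 40.304) / 142.265 = 40.304/142.265 = 0.2833.

28.33 wt%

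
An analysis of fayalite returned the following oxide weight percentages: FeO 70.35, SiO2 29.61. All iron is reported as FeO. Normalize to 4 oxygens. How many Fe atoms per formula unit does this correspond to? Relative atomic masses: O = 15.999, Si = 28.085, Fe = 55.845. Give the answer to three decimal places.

1.993 Fe apfu

FeO (M=71.844): mol = 0.97920; Fe = 0.97920, O = 0.97920.
SiO2 (M=60.083): mol = 0.49282; Si = 0.49282, O = 0.98564.
ΣO = 1.96484; factor = 4/ΣO = 2.03579.
Fe apfu = 0.97920 × 2.03579 = 1.993.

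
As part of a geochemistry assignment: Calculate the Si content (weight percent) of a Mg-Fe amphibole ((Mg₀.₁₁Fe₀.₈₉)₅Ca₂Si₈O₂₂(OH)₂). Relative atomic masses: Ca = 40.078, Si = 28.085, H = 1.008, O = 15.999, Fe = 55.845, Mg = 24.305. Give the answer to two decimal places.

23.58 weight percent

Molar mass of (Mg₀.₁₁Fe₀.₈₉)₅Ca₂Si₈O₂₂(OH)₂: 0.55×24.305 + 4.45×55.845 + 2×40.078 + 8×28.085 + 24×15.999 + 2×1.008 = 952.706 g/mol.
Mass of Si per formula unit: 8 × 28.085 = 224.680 g.
Weight fraction Si = 224.680 / 952.706 = 0.2358.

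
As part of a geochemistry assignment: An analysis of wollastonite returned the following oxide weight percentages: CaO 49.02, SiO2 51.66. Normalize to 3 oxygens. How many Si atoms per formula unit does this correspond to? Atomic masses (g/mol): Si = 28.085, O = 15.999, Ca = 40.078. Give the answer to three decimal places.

CaO (M=56.077): mol = 0.87416; Ca = 0.87416, O = 0.87416.
SiO2 (M=60.083): mol = 0.85981; Si = 0.85981, O = 1.71962.
ΣO = 2.59378; factor = 3/ΣO = 1.15661.
Si apfu = 0.85981 × 1.15661 = 0.994.

0.994 Si apfu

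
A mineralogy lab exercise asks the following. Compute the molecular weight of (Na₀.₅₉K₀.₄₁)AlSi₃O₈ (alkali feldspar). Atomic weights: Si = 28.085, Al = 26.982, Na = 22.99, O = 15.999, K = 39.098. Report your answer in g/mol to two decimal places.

268.82 g/mol

Na: 0.59 × 22.99 = 13.5641
K: 0.41 × 39.098 = 16.0302
Al: 1 × 26.982 = 26.9820
Si: 3 × 28.085 = 84.2550
O: 8 × 15.999 = 127.9920
Summing the contributions gives the formula mass.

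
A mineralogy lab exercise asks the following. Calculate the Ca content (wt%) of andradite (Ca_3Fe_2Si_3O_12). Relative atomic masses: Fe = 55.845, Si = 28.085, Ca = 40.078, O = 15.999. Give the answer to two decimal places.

Molar mass of Ca_3Fe_2Si_3O_12: 3*40.078 + 2*55.845 + 3*28.085 + 12*15.999 = 508.167 g/mol.
Mass of Ca per formula unit: 3 × 40.078 = 120.234 g.
Weight fraction Ca = 120.234 / 508.167 = 0.2366.

23.66 wt%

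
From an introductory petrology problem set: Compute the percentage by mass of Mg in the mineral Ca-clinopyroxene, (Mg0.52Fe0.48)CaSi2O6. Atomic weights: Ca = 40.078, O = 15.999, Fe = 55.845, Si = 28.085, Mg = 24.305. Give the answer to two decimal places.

5.46 wt%

Molar mass of (Mg0.52Fe0.48)CaSi2O6: 0.52·24.305 + 0.48·55.845 + 1·40.078 + 2·28.085 + 6·15.999 = 231.686 g/mol.
Mass of Mg per formula unit: 0.52 × 24.305 = 12.639 g.
Weight fraction Mg = 12.639 / 231.686 = 0.0546.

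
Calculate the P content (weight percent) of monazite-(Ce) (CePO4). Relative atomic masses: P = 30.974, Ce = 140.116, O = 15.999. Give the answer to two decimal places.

13.18 weight percent

M(CePO4) = 235.086 g/mol.
P contributes 1 × 30.974 = 30.974 g per mole.
30.974/235.086 = 0.1318 → 13.18%.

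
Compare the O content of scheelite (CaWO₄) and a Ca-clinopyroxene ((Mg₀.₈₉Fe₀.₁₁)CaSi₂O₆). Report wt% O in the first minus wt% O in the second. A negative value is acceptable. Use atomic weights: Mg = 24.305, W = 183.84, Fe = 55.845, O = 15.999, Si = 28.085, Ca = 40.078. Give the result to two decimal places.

-21.40 percentage points

O in CaWO₄: molar mass 287.914 g/mol; 4×15.999 = 63.996 g → 22.23 wt%.
O in (Mg₀.₈₉Fe₀.₁₁)CaSi₂O₆: molar mass 220.016 g/mol; 6×15.999 = 95.994 g → 43.63 wt%.
Difference = 22.23 − 43.63 = -21.40 percentage points.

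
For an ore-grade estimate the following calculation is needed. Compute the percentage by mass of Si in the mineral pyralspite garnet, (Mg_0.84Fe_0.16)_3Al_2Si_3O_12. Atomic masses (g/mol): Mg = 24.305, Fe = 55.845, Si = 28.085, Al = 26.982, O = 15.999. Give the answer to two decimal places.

M((Mg_0.84Fe_0.16)_3Al_2Si_3O_12) = 418.261 g/mol.
Si contributes 3 × 28.085 = 84.255 g per mole.
84.255/418.261 = 0.2014 → 20.14%.

20.14 wt%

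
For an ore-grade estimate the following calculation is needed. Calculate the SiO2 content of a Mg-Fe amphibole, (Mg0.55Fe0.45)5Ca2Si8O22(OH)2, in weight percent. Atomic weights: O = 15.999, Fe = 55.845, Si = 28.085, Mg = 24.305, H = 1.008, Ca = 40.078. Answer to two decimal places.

54.42 wt%

Formula mass = 883.318 g/mol.
8 Si → 8.0000 mol SiO2 per formula unit; M(SiO2) = 60.083, so SiO2 mass = 480.664 g.
480.664/883.318 × 100 = 54.42 wt%.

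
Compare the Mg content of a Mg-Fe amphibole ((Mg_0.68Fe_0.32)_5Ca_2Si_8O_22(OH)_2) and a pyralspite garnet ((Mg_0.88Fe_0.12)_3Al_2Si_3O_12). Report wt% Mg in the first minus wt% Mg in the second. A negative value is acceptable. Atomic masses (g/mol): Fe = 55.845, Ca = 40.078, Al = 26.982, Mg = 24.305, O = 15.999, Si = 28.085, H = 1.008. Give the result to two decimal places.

Mg in (Mg_0.68Fe_0.32)_5Ca_2Si_8O_22(OH)_2: molar mass 862.817 g/mol; 3.40×24.305 = 82.637 g → 9.58 wt%.
Mg in (Mg_0.88Fe_0.12)_3Al_2Si_3O_12: molar mass 414.476 g/mol; 2.64×24.305 = 64.165 g → 15.48 wt%.
Difference = 9.58 − 15.48 = -5.90 percentage points.

-5.90 percentage points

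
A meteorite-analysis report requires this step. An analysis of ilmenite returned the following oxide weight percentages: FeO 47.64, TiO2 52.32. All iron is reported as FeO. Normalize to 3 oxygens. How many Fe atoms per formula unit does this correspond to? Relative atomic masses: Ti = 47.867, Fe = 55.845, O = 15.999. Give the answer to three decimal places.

FeO: 47.64/71.844 = 0.66310 mol → 0.66310 mol Fe, 0.66310 mol O.
TiO2: 52.32/79.865 = 0.65511 mol → 0.65511 mol Ti, 1.31022 mol O.
Total oxygen = 1.97332 mol. Normalization factor = 3/1.97332 = 1.52028.
Fe per 3 O = 0.66310 × 1.52028 = 1.008.

1.008 Fe apfu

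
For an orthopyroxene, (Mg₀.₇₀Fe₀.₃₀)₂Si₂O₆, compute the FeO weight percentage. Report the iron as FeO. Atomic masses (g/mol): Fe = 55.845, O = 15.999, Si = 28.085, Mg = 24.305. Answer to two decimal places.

Formula mass = 219.698 g/mol.
0.60 Fe → 0.6000 mol FeO per formula unit; M(FeO) = 71.844, so FeO mass = 43.106 g.
43.106/219.698 × 100 = 19.62 wt%.

19.62 wt%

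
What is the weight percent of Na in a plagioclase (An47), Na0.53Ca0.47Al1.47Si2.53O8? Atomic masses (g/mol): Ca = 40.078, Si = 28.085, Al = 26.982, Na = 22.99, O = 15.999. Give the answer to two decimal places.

Formula mass = 0.53×22.99 + 0.47×40.078 + 1.47×26.982 + 2.53×28.085 + 8×15.999 = 269.732 g/mol, of which 12.185 g is Na.
So Na makes up 12.185/269.732 = 0.0452 of the mass, i.e. 4.52%.

4.52 weight percent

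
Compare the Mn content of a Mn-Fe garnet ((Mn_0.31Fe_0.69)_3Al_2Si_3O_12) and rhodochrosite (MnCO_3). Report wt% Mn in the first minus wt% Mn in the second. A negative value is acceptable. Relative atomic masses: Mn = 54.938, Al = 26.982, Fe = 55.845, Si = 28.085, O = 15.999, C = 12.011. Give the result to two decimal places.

Mn in (Mn_0.31Fe_0.69)_3Al_2Si_3O_12: molar mass 496.898 g/mol; 0.93×54.938 = 51.092 g → 10.28 wt%.
Mn in MnCO_3: molar mass 114.946 g/mol; 1×54.938 = 54.938 g → 47.79 wt%.
Difference = 10.28 − 47.79 = -37.51 percentage points.

-37.51 percentage points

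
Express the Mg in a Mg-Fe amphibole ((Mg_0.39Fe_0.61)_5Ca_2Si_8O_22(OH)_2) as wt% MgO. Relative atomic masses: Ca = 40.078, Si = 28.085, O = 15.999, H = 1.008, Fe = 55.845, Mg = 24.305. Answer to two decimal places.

8.65 wt%

Molar mass of (Mg_0.39Fe_0.61)_5Ca_2Si_8O_22(OH)_2 = 1.95*24.305 + 3.05*55.845 + 2*40.078 + 8*28.085 + 24*15.999 + 2*1.008 = 908.550 g/mol.
Each formula unit contains 1.95 Mg, equivalent to 1.95/1 = 1.9500 mol MgO.
M(MgO) = 1×24.305 + 1×15.999 = 40.304 g/mol.
Mass of MgO per formula unit = 1.9500 × 40.304 = 78.593 g.
MgO wt% = 78.593 / 908.550 × 100 = 8.65%.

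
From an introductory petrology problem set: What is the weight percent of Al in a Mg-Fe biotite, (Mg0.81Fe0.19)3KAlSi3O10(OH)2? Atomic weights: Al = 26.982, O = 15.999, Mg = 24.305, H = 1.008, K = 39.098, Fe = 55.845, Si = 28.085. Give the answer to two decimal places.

Formula mass = 2.43*24.305 + 0.57*55.845 + 1*39.098 + 1*26.982 + 3*28.085 + 12*15.999 + 2*1.008 = 435.232 g/mol, of which 26.982 g is Al.
So Al makes up 26.982/435.232 = 0.0620 of the mass, i.e. 6.20%.

6.20 wt%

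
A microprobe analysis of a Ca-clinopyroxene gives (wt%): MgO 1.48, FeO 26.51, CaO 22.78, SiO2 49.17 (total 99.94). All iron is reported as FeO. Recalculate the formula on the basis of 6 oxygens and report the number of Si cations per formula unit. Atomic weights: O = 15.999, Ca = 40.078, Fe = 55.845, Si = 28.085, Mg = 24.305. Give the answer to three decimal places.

MgO: 1.48/40.304 = 0.03672 mol → 0.03672 mol Mg, 0.03672 mol O.
FeO: 26.51/71.844 = 0.36899 mol → 0.36899 mol Fe, 0.36899 mol O.
CaO: 22.78/56.077 = 0.40623 mol → 0.40623 mol Ca, 0.40623 mol O.
SiO2: 49.17/60.083 = 0.81837 mol → 0.81837 mol Si, 1.63674 mol O.
Total oxygen = 2.44868 mol. Normalization factor = 6/2.44868 = 2.45030.
Si per 6 O = 0.81837 × 2.45030 = 2.005.

2.005 Si apfu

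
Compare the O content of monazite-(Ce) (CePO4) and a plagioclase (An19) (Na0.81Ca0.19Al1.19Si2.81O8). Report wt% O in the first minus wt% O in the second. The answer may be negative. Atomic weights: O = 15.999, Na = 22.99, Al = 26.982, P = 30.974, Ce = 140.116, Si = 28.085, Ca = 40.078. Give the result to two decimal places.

M(CePO4) = 235.086 g/mol, so wt% O = 63.996/235.086 × 100 = 27.22%.
M(Na0.81Ca0.19Al1.19Si2.81O8) = 265.256 g/mol, so wt% O = 127.992/265.256 × 100 = 48.25%.
27.22 − 48.25 = -21.03 pp.

-21.03 percentage points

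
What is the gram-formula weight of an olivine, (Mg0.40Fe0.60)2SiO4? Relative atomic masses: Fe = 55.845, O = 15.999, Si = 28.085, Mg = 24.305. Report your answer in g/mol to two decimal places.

178.54 g/mol

M = 0.80·24.305 + 1.20·55.845 + 1·28.085 + 4·15.999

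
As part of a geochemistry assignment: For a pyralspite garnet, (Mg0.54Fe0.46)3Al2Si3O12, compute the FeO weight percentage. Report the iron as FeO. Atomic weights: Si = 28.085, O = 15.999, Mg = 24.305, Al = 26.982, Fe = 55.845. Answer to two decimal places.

M((Mg0.54Fe0.46)3Al2Si3O12) = 446.647 g/mol; M(FeO) = 71.844 g/mol.
Moles FeO per formula unit = 1.38 Fe ÷ 1 = 1.3800.
FeO fraction = (1.3800 × 71.844) / 446.647 = 99.145/446.647 = 0.2220.

22.20 wt%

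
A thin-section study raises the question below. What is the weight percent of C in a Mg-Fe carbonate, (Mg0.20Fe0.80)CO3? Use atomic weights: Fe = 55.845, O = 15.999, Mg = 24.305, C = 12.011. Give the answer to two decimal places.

Molar mass of (Mg0.20Fe0.80)CO3: 0.20·24.305 + 0.80·55.845 + 1·12.011 + 3·15.999 = 109.545 g/mol.
Mass of C per formula unit: 1 × 12.011 = 12.011 g.
Weight fraction C = 12.011 / 109.545 = 0.1096.

10.96 wt%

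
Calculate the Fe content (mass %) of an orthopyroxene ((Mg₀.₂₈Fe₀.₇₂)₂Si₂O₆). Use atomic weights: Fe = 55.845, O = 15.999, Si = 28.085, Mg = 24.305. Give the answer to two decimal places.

M((Mg₀.₂₈Fe₀.₇₂)₂Si₂O₆) = 246.192 g/mol.
Fe contributes 1.44 × 55.845 = 80.417 g per mole.
80.417/246.192 = 0.3266 → 32.66%.

32.66 mass %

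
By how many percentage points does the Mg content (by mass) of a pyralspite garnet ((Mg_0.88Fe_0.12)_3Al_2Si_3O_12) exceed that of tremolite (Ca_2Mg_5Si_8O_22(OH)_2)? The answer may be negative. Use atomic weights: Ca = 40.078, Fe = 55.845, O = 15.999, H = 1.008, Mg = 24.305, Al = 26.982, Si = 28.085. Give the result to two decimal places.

0.52 percentage points

M((Mg_0.88Fe_0.12)_3Al_2Si_3O_12) = 414.476 g/mol, so wt% Mg = 64.165/414.476 × 100 = 15.48%.
M(Ca_2Mg_5Si_8O_22(OH)_2) = 812.353 g/mol, so wt% Mg = 121.525/812.353 × 100 = 14.96%.
15.48 − 14.96 = 0.52 pp.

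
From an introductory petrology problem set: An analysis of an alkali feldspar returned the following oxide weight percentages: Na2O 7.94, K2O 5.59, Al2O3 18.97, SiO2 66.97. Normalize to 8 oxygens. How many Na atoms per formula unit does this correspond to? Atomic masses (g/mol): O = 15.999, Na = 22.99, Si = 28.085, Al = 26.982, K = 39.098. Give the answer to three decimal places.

0.689 Na apfu

7.94 wt% Na2O ÷ 61.979 g/mol = 0.12811 mol, giving 0.25622 Na and 0.12811 O.
5.59 wt% K2O ÷ 94.195 g/mol = 0.05934 mol, giving 0.11868 K and 0.05934 O.
18.97 wt% Al2O3 ÷ 101.961 g/mol = 0.18605 mol, giving 0.37210 Al and 0.55815 O.
66.97 wt% SiO2 ÷ 60.083 g/mol = 1.11462 mol, giving 1.11462 Si and 2.22924 O.
Oxygen sums to 2.97484; scaling by 8/2.97484 = 2.68922 puts the formula on 8 O.
Na: 0.25622 × 2.68922 = 0.689 atoms per formula unit.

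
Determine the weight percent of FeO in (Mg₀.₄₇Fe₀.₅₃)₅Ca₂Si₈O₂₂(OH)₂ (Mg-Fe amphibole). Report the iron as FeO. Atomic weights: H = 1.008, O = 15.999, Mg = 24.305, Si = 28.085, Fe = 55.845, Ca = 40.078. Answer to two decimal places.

Molar mass of (Mg₀.₄₇Fe₀.₅₃)₅Ca₂Si₈O₂₂(OH)₂ = 2.35*24.305 + 2.65*55.845 + 2*40.078 + 8*28.085 + 24*15.999 + 2*1.008 = 895.934 g/mol.
Each formula unit contains 2.65 Fe, equivalent to 2.65/1 = 2.6500 mol FeO.
M(FeO) = 1×55.845 + 1×15.999 = 71.844 g/mol.
Mass of FeO per formula unit = 2.6500 × 71.844 = 190.387 g.
FeO wt% = 190.387 / 895.934 × 100 = 21.25%.

21.25 wt%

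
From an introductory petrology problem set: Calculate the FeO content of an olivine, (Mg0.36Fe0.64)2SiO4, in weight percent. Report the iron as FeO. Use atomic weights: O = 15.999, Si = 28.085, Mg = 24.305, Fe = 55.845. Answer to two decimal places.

50.79 wt%

Formula mass = 181.062 g/mol.
1.28 Fe → 1.2800 mol FeO per formula unit; M(FeO) = 71.844, so FeO mass = 91.960 g.
91.960/181.062 × 100 = 50.79 wt%.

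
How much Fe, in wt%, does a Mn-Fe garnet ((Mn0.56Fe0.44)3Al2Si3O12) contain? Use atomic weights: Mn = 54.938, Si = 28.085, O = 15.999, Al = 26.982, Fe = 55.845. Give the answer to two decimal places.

14.86 wt%

Molar mass of (Mn0.56Fe0.44)3Al2Si3O12: 1.68·54.938 + 1.32·55.845 + 2·26.982 + 3·28.085 + 12·15.999 = 496.218 g/mol.
Mass of Fe per formula unit: 1.32 × 55.845 = 73.715 g.
Weight fraction Fe = 73.715 / 496.218 = 0.1486.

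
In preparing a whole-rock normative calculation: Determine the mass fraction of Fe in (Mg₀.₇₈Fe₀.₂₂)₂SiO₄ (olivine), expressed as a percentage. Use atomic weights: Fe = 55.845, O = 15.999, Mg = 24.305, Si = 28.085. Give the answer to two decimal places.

15.90 weight percent

Formula mass = 1.56×24.305 + 0.44×55.845 + 1×28.085 + 4×15.999 = 154.569 g/mol, of which 24.572 g is Fe.
So Fe makes up 24.572/154.569 = 0.1590 of the mass, i.e. 15.90%.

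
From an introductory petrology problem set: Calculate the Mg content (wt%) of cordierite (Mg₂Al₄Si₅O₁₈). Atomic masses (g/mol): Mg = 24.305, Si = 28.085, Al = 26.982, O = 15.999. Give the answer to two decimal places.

Formula mass = 2·24.305 + 4·26.982 + 5·28.085 + 18·15.999 = 584.945 g/mol, of which 48.610 g is Mg.
So Mg makes up 48.610/584.945 = 0.0831 of the mass, i.e. 8.31%.

8.31 wt%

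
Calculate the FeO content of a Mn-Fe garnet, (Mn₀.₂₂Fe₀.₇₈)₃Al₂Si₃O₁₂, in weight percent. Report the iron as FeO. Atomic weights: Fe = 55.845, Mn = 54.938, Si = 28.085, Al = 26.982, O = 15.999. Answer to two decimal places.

33.82 wt%

Molar mass of (Mn₀.₂₂Fe₀.₇₈)₃Al₂Si₃O₁₂ = 0.66*54.938 + 2.34*55.845 + 2*26.982 + 3*28.085 + 12*15.999 = 497.143 g/mol.
Each formula unit contains 2.34 Fe, equivalent to 2.34/1 = 2.3400 mol FeO.
M(FeO) = 1×55.845 + 1×15.999 = 71.844 g/mol.
Mass of FeO per formula unit = 2.3400 × 71.844 = 168.115 g.
FeO wt% = 168.115 / 497.143 × 100 = 33.82%.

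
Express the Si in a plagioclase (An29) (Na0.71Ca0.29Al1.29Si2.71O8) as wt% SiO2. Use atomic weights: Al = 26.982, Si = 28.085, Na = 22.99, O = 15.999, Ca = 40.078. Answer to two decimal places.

61.02 wt%

Molar mass of Na0.71Ca0.29Al1.29Si2.71O8 = 0.71×22.99 + 0.29×40.078 + 1.29×26.982 + 2.71×28.085 + 8×15.999 = 266.855 g/mol.
Each formula unit contains 2.71 Si, equivalent to 2.71/1 = 2.7100 mol SiO2.
M(SiO2) = 1×28.085 + 2×15.999 = 60.083 g/mol.
Mass of SiO2 per formula unit = 2.7100 × 60.083 = 162.825 g.
SiO2 wt% = 162.825 / 266.855 × 100 = 61.02%.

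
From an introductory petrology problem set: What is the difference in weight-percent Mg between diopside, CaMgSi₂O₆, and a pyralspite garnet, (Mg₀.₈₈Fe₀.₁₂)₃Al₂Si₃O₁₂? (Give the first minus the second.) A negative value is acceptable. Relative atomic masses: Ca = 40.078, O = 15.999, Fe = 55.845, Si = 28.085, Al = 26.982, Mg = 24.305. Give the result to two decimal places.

-4.26 percentage points

M(CaMgSi₂O₆) = 216.547 g/mol, so wt% Mg = 24.305/216.547 × 100 = 11.22%.
M((Mg₀.₈₈Fe₀.₁₂)₃Al₂Si₃O₁₂) = 414.476 g/mol, so wt% Mg = 64.165/414.476 × 100 = 15.48%.
11.22 − 15.48 = -4.26 pp.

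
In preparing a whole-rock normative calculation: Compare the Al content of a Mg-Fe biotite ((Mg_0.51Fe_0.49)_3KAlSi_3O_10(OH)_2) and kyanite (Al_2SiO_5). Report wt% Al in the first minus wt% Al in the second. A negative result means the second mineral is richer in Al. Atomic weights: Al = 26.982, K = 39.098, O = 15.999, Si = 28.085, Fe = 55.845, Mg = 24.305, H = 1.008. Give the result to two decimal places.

-27.48 percentage points

M((Mg_0.51Fe_0.49)_3KAlSi_3O_10(OH)_2) = 463.618 g/mol, so wt% Al = 26.982/463.618 × 100 = 5.82%.
M(Al_2SiO_5) = 162.044 g/mol, so wt% Al = 53.964/162.044 × 100 = 33.30%.
5.82 − 33.30 = -27.48 pp.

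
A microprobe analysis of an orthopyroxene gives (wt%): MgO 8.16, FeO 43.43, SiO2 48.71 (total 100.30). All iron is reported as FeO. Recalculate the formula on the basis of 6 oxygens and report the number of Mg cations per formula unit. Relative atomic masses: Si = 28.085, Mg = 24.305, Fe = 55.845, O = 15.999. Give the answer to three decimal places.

MgO (M=40.304): mol = 0.20246; Mg = 0.20246, O = 0.20246.
FeO (M=71.844): mol = 0.60450; Fe = 0.60450, O = 0.60450.
SiO2 (M=60.083): mol = 0.81071; Si = 0.81071, O = 1.62142.
ΣO = 2.42838; factor = 6/ΣO = 2.47078.
Mg apfu = 0.20246 × 2.47078 = 0.500.

0.500 Mg apfu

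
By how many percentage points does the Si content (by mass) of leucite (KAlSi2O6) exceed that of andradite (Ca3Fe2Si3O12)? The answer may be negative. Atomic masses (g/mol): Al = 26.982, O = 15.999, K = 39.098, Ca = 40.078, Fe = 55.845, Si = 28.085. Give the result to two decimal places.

9.16 percentage points

Si in KAlSi2O6: molar mass 218.244 g/mol; 2×28.085 = 56.170 g → 25.74 wt%.
Si in Ca3Fe2Si3O12: molar mass 508.167 g/mol; 3×28.085 = 84.255 g → 16.58 wt%.
Difference = 25.74 − 16.58 = 9.16 percentage points.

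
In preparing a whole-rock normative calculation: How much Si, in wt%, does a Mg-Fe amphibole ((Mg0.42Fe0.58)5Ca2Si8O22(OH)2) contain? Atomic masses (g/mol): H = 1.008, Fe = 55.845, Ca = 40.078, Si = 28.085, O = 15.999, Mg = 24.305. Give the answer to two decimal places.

M((Mg0.42Fe0.58)5Ca2Si8O22(OH)2) = 903.819 g/mol.
Si contributes 8 × 28.085 = 224.680 g per mole.
224.680/903.819 = 0.2486 → 24.86%.

24.86 wt%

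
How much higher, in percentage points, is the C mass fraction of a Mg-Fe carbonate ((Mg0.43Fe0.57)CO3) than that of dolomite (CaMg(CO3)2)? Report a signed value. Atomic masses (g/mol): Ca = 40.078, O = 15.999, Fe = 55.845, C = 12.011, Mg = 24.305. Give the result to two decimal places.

First mineral: 12.011 g C in 102.291 g formula = 11.74 wt% C.
Second mineral: 24.022 g C in 184.399 g formula = 13.03 wt% C.
11.74% − 13.03% gives a difference of -1.29 percentage points.

-1.29 percentage points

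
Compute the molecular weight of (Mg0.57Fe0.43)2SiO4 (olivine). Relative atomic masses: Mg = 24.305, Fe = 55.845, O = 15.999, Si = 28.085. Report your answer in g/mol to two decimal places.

167.82 g/mol

The formula mass is the sum 1.14(24.305) + 0.86(55.845) + 1(28.085) + 4(15.999).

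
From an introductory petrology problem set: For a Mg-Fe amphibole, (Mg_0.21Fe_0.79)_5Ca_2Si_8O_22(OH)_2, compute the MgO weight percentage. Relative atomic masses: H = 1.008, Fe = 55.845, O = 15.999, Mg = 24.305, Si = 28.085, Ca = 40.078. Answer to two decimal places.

Molar mass of (Mg_0.21Fe_0.79)_5Ca_2Si_8O_22(OH)_2 = 1.05·24.305 + 3.95·55.845 + 2·40.078 + 8·28.085 + 24·15.999 + 2·1.008 = 936.936 g/mol.
Each formula unit contains 1.05 Mg, equivalent to 1.05/1 = 1.0500 mol MgO.
M(MgO) = 1×24.305 + 1×15.999 = 40.304 g/mol.
Mass of MgO per formula unit = 1.0500 × 40.304 = 42.319 g.
MgO wt% = 42.319 / 936.936 × 100 = 4.52%.

4.52 wt%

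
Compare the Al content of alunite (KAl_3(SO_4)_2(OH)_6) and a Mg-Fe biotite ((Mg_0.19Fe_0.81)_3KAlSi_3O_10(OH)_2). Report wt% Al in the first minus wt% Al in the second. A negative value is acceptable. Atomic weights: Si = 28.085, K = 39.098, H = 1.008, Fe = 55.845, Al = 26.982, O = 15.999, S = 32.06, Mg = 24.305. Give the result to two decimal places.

First mineral: 80.946 g Al in 414.198 g formula = 19.54 wt% Al.
Second mineral: 26.982 g Al in 493.896 g formula = 5.46 wt% Al.
19.54% − 5.46% gives a difference of 14.08 percentage points.

14.08 percentage points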